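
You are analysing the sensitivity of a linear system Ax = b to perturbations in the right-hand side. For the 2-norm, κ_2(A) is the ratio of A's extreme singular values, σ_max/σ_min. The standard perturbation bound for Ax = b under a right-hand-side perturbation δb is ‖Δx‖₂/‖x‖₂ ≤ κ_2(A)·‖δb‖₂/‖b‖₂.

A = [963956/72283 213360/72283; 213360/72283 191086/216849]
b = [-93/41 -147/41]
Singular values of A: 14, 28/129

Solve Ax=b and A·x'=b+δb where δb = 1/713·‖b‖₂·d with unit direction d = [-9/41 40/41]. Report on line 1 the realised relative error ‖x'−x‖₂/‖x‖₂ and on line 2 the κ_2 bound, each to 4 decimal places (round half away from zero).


σ_max = 14, σ_min = 28/129
κ_2(A) = 14 / (28/129) = 64.5000
bound on ‖Δx‖/‖x‖: κ·ε = 64.5000·1/713 = 0.0905
solve Ax = b  →  x = [2.8249 -13.5314]
‖b‖₂ = 4.2426 and ‖x‖₂ = 13.8231
re-solving with b+δb shifts x by Δx of norm 0.0274
relative error = 0.0020
tightness: 0.0020 against a bound of 0.0905 (unrounded ratio ≈ 0.0219)

0.0020
0.0905


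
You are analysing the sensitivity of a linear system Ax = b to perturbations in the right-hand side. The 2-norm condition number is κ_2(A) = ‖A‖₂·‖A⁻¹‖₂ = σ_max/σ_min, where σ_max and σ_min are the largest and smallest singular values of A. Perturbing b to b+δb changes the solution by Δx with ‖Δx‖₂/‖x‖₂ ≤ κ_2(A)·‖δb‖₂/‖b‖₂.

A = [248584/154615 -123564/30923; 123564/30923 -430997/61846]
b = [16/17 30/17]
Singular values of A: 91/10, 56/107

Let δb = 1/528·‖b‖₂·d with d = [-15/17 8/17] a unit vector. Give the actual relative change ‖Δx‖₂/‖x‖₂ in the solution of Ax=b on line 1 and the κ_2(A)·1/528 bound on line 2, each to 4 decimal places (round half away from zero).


σ_max = 91/10, σ_min = 56/107
κ_2(A) = (91/10) / (56/107) = 17.3875
perturbation bound = 17.3875·1/528 = 0.0329
solve Ax = b  →  x = [0.1034 -0.1939]
2-norm of b is 2.0000; of x, 0.2198
δb = ε·‖b‖·d = [-0.0033 0.0018]; solving A·Δx = δb gives ‖Δx‖ = 0.0072
realised ‖Δx‖/‖x‖ = 0.0329
realised/bound = 1 exactly: the bound is attained for this b and d

0.0329
0.0329


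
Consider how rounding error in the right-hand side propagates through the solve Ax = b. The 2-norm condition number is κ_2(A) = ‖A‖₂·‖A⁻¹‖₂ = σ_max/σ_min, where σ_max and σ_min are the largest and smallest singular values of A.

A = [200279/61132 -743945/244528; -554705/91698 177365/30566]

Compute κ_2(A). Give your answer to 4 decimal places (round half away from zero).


M = AᵀA = [5507943421/116380944 -6993611485/155174592; -6993611485/155174592 8881619825/206899456]. tr(M)=199835521/2214144, det(M)=3258025/8856576
solving λ² − 199835521/2214144·λ + 3258025/8856576 = 0 gives λ = 361/4, 9025/2214144
σ_max=√(361/4)=(19/2), σ_min=√(9025/2214144)=(95/1488) → κ = 148.8000

148.8000


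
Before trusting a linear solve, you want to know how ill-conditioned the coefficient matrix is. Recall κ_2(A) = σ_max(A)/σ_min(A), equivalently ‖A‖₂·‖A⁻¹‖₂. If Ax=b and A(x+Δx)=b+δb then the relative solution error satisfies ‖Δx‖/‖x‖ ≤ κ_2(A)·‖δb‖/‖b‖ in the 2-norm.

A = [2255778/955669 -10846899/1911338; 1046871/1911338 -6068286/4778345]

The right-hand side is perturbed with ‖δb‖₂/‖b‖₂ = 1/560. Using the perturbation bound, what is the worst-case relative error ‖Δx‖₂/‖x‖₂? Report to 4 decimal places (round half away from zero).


0.6404

form AᵀA = [12760307217/2173237924 -38278909368/2716547405; -38278909368/2716547405 1837404418689/54330948100] with trace 6379917453/160742450 and determinant 15752961/1285939600
λ_max, λ_min = (6379917453/160742450 ± √10175520155580264996/6459533808000625)/2 = 3969/100, 3969/12859396
σ_max=√(3969/100)=(63/10), σ_min=√(3969/12859396)=(63/3586) → κ = 358.6000
bound on ‖Δx‖/‖x‖: κ·ε = 358.6000·1/560 = 0.6404


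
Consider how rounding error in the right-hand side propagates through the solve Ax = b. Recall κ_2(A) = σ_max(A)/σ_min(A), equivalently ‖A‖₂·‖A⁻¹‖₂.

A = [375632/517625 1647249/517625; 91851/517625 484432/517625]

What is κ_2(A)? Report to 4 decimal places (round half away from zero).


form AᵀA = [239257609/428697025 42448320/17147881; 42448320/17147881 4716965809/428697025] with trace 2948378/255025 and determinant 83521/6375625
eigenvalues of AᵀA: λ = (tr ± √(tr²−4·det))/2 = 289/25, 289/255025
κ_2(A) = √(λ_max/λ_min) = √((289/25) / (289/255025)) = 101.0000

101.0000


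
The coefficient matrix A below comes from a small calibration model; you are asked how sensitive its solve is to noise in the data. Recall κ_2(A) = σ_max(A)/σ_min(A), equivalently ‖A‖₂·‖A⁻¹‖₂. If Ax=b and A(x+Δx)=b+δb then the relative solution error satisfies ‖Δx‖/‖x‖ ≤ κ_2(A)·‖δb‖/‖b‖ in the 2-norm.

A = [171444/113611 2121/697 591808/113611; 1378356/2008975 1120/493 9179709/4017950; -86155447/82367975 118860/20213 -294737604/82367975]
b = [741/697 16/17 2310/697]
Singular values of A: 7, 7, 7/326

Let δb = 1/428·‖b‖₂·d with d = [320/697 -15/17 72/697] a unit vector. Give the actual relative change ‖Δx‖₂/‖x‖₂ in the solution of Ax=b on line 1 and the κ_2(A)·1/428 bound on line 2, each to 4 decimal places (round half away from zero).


0.7617
0.7617

largest singular value 7, smallest 7/326
κ = σ_max/σ_min = 7/(7/326) = 326.0000
perturbation bound = 326.0000·1/428 = 0.7617
solve Ax = b  →  x = [-0.0248 0.5074 -0.0851]
‖b‖ = 3.6056, ‖x‖ = 0.5151
Δx = A⁻¹·δb where δb = 1/428·3.6056·d; ‖Δx‖ = 0.3923
realised ‖Δx‖/‖x‖ = 0.7617
so the bound is sharp here: realised error equals the bound


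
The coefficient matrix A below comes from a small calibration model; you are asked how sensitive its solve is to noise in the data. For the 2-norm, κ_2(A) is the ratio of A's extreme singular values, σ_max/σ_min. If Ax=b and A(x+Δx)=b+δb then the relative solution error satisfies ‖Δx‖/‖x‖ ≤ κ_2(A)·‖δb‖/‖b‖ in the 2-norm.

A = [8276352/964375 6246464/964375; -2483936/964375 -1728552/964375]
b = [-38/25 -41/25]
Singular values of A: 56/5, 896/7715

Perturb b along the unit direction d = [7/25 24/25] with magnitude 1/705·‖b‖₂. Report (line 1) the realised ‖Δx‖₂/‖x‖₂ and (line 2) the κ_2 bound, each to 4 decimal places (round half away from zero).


0.0016
0.1368

σ_max = 56/5, σ_min = 896/7715
κ_2(A) = (56/5) / (896/7715) = 96.4375
κ_2(A)·‖δb‖/‖b‖ = 0.1368
solve Ax = b  →  x = [10.2612 -13.8304]
‖b‖₂ = 2.2361 and ‖x‖₂ = 17.2212
re-solving with b+δb shifts x by Δx of norm 0.0273
realised ‖Δx‖/‖x‖ = 0.0016
so the bound overstates the realised error by a factor of ≈ 86.2575 (computed from the unrounded values)


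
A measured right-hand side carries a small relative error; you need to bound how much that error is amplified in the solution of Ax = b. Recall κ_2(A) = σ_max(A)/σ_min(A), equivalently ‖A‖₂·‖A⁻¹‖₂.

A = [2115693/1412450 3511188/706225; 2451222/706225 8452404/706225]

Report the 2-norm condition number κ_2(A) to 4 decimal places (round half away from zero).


form AᵀA = [33739779933/2360964500 28914812514/590241125; 28914812514/590241125 99137958048/590241125] with trace 3442332897/18887716 and determinant 2125764/4721929
char-poly roots: 729/4 and 11664/4721929
κ = σ_max/σ_min = (27/2)/(108/2173) = 271.6250

271.6250


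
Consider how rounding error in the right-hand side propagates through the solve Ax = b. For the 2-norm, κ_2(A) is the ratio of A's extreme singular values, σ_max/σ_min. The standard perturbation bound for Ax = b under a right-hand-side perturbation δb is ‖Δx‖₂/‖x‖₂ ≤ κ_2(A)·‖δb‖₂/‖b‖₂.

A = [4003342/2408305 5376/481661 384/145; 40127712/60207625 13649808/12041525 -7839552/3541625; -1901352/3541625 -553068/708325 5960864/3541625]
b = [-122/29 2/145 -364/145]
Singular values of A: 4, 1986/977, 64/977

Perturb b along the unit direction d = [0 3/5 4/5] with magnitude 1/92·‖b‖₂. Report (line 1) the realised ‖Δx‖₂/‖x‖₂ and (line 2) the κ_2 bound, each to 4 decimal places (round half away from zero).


σ_max = 4, σ_min = 64/977
condition number: 4 ÷ (64/977) = 61.0625
bound on ‖Δx‖/‖x‖: κ·ε = 61.0625·1/92 = 0.6637
solve Ax = b  →  x = [12.7930 -26.0777 -9.5088]
‖b‖ = 4.8990, ‖x‖ = 30.5635
δb = ε·‖b‖·d = [0.0000 0.0319 0.0426]; solving A·Δx = δb gives ‖Δx‖ = 0.8129
dividing the unrounded norms, ‖Δx‖/‖x‖ = 0.0266
so the bound overstates the realised error by a factor of ≈ 24.9550 (computed from the unrounded values)

0.0266
0.6637


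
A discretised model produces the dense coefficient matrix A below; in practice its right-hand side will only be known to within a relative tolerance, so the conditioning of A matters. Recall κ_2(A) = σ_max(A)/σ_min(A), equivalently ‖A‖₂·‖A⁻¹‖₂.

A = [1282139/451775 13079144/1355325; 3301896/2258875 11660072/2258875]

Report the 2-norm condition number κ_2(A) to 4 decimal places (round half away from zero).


239.1750

M = AᵀA = [179929161169/17655765625 1850287372024/52967296875; 1850287372024/52967296875 19031888255104/158901890625]. tr(M)=33042001129/254243025, det(M)=8340544/28249225
λ_max, λ_min = (33042001129/254243025 ± √1091697499703915873041/64639515761150625)/2 = 3249/25, 23104/10169721
κ = σ_max/σ_min = (57/5)/(152/3189) = 239.1750


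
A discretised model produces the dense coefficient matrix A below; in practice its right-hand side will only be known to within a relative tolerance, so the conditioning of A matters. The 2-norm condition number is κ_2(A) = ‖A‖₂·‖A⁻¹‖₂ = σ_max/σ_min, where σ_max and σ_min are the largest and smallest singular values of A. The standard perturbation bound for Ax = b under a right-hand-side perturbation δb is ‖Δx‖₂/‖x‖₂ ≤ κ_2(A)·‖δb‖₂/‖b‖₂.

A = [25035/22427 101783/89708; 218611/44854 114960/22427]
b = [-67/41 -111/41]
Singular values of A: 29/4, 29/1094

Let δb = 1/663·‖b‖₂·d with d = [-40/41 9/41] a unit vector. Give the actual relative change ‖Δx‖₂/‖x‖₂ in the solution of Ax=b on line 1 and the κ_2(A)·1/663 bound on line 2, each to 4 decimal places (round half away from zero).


largest singular value 29/4, smallest 29/1094
condition number: (29/4) ÷ (29/1094) = 273.5000
worst-case relative error ≤ 273.5000 × 1/663 = 0.4125
solve Ax = b  →  x = [-27.6029 25.7170]
‖b‖₂ = 3.1623 and ‖x‖₂ = 37.7264
δb = ε·‖b‖·d = [-0.0047 0.0010]; solving A·Δx = δb gives ‖Δx‖ = 0.1799
realised ‖Δx‖/‖x‖ = 0.0048
realised/bound (from unrounded values) ≈ 0.0116

0.0048
0.4125


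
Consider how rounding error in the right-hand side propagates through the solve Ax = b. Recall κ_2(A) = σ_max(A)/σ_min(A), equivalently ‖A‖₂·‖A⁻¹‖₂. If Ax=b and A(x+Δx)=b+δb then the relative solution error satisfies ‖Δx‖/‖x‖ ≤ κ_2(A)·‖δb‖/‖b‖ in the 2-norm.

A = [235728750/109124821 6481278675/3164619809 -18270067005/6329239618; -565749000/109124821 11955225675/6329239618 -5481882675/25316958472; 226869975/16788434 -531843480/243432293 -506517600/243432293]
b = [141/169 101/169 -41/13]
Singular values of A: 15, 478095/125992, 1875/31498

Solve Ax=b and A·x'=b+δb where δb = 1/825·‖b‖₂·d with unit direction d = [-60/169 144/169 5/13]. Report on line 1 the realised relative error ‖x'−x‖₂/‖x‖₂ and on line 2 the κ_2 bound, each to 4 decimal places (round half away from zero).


0.0040
0.3054

from the listed singular values, σ₁ = 15, σ_n = 1875/31498
condition number: 15 ÷ (1875/31498) = 251.9840
κ_2(A)·‖δb‖/‖b‖ = 0.3054
solve Ax = b  →  x = [-3.8827 -11.6545 -11.4635]
‖b‖ = 3.3166, ‖x‖ = 16.8022
with δb = [-0.0014 0.0034 0.0015], A·Δx = δb → ‖Δx‖ = 0.0675
relative error = 0.0040
tightness: 0.0040 against a bound of 0.3054 (unrounded ratio ≈ 0.0132)


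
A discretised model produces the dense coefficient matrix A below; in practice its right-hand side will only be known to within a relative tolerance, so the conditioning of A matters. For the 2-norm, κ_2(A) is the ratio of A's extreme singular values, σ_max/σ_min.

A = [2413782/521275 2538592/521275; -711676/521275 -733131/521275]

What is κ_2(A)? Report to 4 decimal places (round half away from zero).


M = AᵀA = [10132522036/434764201 10638975060/434764201; 10638975060/434764201 11171088649/434764201]. tr(M)=25331285/516961, det(M)=9604/516961
solving λ² − 25331285/516961·λ + 9604/516961 = 0 gives λ = 49, 196/516961
so κ_2 = √(49 / (196/516961)) = 359.5000

359.5000


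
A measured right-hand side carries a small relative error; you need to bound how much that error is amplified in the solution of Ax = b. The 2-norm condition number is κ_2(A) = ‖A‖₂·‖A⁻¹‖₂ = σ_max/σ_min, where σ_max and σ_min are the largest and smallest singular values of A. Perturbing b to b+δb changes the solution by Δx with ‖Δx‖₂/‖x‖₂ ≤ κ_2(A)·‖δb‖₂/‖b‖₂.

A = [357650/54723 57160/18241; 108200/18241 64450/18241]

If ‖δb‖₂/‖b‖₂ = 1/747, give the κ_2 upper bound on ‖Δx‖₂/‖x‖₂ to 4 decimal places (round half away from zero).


form AᵀA = [277382500/3560769 49184000/1186923; 49184000/1186923 8824100/395641] with trace 1234600/12321 and determinant 250000/12321
char-poly roots: 100 and 2500/12321
so κ_2 = √(100 / (2500/12321)) = 22.2000
worst-case relative error ≤ 22.2000 × 1/747 = 0.0297

0.0297


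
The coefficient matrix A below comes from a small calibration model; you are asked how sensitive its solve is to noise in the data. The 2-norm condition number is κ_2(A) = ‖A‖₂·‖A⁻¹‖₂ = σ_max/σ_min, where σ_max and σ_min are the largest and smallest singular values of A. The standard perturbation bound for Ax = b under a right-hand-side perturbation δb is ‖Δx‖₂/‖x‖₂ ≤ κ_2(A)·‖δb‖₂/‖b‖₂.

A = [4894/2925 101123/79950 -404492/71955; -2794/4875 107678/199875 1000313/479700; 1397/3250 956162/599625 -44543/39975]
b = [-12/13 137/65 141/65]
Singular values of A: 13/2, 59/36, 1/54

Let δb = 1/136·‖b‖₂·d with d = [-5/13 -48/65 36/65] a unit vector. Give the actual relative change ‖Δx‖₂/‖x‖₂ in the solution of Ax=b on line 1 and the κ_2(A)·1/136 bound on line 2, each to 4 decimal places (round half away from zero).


from the listed singular values, σ₁ = 13/2, σ_n = 1/54
κ_2(A) = (13/2) / (1/54) = 351.0000
bound on ‖Δx‖/‖x‖: κ·ε = 351.0000·1/136 = 2.5809
solve Ax = b  →  x = [-0.0431 1.7534 0.5459]
‖b‖ = 3.1623, ‖x‖ = 1.8370
re-solving with b+δb shifts x by Δx of norm 1.2556
dividing the unrounded norms, ‖Δx‖/‖x‖ = 0.6835
tightness: 0.6835 against a bound of 2.5809 (unrounded ratio ≈ 0.2648)

0.6835
2.5809


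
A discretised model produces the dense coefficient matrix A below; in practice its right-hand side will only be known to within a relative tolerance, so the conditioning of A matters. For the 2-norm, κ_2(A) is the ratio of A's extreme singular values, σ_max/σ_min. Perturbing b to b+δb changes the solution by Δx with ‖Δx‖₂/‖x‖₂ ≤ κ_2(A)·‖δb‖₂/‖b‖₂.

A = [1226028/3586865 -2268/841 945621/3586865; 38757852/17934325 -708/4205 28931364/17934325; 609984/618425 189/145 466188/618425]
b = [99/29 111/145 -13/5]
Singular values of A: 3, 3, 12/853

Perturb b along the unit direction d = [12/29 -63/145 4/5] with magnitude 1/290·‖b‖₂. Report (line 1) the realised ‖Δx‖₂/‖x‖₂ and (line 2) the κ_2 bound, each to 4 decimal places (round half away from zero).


0.0150
0.7353

largest singular value 3, smallest 12/853
κ_2(A) = 3 / (12/853) = 213.2500
worst-case relative error ≤ 213.2500 × 1/290 = 0.7353
solve Ax = b  →  x = [42.6776 -1.4138 -56.8460]
‖b‖ = 4.3589, ‖x‖ = 71.0974
δb = ε·‖b‖·d = [0.0062 -0.0065 0.0120]; solving A·Δx = δb gives ‖Δx‖ = 1.0684
dividing the unrounded norms, ‖Δx‖/‖x‖ = 0.0150
tightness: 0.0150 against a bound of 0.7353 (unrounded ratio ≈ 0.0204)


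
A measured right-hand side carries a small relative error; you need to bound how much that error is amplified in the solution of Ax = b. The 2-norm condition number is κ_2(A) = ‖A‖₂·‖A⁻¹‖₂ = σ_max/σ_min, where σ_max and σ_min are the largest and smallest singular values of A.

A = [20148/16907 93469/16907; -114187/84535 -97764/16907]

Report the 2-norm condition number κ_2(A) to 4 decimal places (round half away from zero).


form AᵀA = [27571009/8497225 24470208/1699445; 24470208/1699445 21752977/339889] with trace 571395434/8497225 and determinant 2825761/8497225
solving λ² − 571395434/8497225·λ + 2825761/8497225 = 0 gives λ = 1681/25, 1681/339889
σ_max=√(1681/25)=(41/5), σ_min=√(1681/339889)=(41/583) → κ = 116.6000

116.6000


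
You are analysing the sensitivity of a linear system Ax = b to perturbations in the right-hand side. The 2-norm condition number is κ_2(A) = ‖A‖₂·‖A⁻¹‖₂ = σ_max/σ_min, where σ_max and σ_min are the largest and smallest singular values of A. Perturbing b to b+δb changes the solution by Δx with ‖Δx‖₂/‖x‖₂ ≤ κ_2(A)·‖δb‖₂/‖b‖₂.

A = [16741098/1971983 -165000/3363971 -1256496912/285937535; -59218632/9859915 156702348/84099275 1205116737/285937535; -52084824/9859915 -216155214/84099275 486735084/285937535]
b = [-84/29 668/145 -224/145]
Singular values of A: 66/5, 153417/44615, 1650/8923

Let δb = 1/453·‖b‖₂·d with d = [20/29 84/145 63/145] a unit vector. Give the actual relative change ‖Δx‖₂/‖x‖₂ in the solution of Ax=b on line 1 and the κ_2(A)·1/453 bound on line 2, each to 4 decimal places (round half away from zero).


0.0562
0.1576

largest singular value 66/5, smallest 1650/8923
κ = σ_max/σ_min = (66/5)/(1650/8923) = 71.3840
worst-case relative error ≤ 71.3840 × 1/453 = 0.1576
solve Ax = b  →  x = [-0.0568 1.0738 0.5374]
2-norm of b is 5.6569; of x, 1.2021
re-solving with b+δb shifts x by Δx of norm 0.0675
dividing the unrounded norms, ‖Δx‖/‖x‖ = 0.0562
realised/bound (from unrounded values) ≈ 0.3565


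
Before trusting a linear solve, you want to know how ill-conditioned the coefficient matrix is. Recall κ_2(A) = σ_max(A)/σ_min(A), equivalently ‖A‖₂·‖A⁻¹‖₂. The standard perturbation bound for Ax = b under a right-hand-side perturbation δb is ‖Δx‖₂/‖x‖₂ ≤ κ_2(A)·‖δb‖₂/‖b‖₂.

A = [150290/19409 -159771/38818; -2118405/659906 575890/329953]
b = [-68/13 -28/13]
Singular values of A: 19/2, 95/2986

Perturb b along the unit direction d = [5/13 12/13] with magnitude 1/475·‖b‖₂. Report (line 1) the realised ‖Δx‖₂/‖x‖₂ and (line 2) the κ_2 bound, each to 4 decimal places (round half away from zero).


from the listed singular values, σ₁ = 19/2, σ_n = 95/2986
condition number: (19/2) ÷ (95/2986) = 298.6000
κ_2(A)·‖δb‖/‖b‖ = 0.6286
solve Ax = b  →  x = [-59.5368 -110.7368]
‖b‖₂ = 5.6569 and ‖x‖₂ = 125.7270
Δx = A⁻¹·δb where δb = 1/475·5.6569·d; ‖Δx‖ = 0.3743
realised ‖Δx‖/‖x‖ = 0.0030
so the bound overstates the realised error by a factor of ≈ 211.1433 (computed from the unrounded values)

0.0030
0.6286


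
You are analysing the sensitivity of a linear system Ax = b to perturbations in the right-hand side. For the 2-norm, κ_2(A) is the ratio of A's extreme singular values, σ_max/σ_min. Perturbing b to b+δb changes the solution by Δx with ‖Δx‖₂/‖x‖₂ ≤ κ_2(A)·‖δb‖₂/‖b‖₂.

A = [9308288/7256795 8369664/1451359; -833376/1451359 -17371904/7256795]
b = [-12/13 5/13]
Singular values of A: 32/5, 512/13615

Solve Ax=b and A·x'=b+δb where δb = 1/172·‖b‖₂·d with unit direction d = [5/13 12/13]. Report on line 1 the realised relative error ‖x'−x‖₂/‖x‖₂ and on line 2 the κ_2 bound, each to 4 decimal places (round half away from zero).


σ_max = 32/5, σ_min = 512/13615
κ = σ_max/σ_min = (32/5)/(512/13615) = 170.1875
perturbation bound = 170.1875·1/172 = 0.9895
solve Ax = b  →  x = [-0.0343 -0.1524]
‖b‖₂ = 1.0000 and ‖x‖₂ = 0.1563
Δx = A⁻¹·δb where δb = 1/172·1.0000·d; ‖Δx‖ = 0.1546
realised ‖Δx‖/‖x‖ = 0.9895
so the bound is sharp here: realised error equals the bound

0.9895
0.9895


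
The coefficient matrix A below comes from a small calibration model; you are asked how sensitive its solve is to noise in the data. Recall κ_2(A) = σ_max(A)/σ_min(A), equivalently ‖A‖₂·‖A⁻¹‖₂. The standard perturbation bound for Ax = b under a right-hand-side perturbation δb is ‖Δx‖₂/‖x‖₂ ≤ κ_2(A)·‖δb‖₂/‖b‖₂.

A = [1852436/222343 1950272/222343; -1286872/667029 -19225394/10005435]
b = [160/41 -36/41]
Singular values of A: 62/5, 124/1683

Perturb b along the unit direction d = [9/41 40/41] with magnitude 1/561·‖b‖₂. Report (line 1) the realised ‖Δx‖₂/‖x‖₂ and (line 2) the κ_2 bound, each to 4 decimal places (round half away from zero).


from the listed singular values, σ₁ = 62/5, σ_n = 124/1683
κ = σ_max/σ_min = (62/5)/(124/1683) = 168.3000
κ_2(A)·‖δb‖/‖b‖ = 0.3000
solve Ax = b  →  x = [0.2225 0.2336]
‖b‖ = 4.0000, ‖x‖ = 0.3226
re-solving with b+δb shifts x by Δx of norm 0.0968
realised ‖Δx‖/‖x‖ = 0.3000
tightness: 0.3000 against a bound of 0.3000; the bound is attained (ratio 1)

0.3000
0.3000


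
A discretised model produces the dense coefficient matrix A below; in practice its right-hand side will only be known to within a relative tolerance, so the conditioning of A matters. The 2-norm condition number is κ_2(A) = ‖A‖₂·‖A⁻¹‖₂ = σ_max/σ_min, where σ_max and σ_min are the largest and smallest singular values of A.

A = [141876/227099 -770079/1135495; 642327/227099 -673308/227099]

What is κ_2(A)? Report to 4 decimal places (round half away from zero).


267.4000

AᵀA = [257413905/30680521 -1351383264/153402605; -1351383264/153402605 7094951361/767013025]; tr = 16088346/912025, det = 3969/912025
solving λ² − 16088346/912025·λ + 3969/912025 = 0 gives λ = 441/25, 9/36481
κ = σ_max/σ_min = (21/5)/(3/191) = 267.4000


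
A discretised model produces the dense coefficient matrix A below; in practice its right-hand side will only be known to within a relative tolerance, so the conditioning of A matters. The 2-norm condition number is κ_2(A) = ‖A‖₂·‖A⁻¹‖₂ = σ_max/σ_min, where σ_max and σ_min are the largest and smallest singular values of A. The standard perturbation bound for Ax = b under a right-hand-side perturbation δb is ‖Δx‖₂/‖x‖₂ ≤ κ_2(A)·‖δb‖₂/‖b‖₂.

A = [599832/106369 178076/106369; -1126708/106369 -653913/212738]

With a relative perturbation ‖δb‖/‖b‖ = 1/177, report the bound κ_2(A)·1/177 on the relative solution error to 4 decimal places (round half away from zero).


2.2094

M = AᵀA = [5637610192/39150049 1644291306/39150049; 1644291306/39150049 1918499857/156600196]. tr(M)=24468940625/156600196, det(M)=6250000/39150049
λ_max, λ_min = (24468940625/156600196 ± √598713395290175390625/24523621387238416)/2 = 625/4, 40000/39150049
σ_max=√(625/4)=(25/2), σ_min=√(40000/39150049)=(200/6257) → κ = 391.0625
worst-case relative error ≤ 391.0625 × 1/177 = 2.2094


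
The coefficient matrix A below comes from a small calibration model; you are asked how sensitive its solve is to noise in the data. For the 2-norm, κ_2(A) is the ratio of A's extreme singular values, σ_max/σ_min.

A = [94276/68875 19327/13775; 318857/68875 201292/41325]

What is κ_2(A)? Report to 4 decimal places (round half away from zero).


form AᵀA = [176892401/7590025 111439328/4554015; 111439328/4554015 70208425/2732409] with trace 3980074/81225 and determinant 2401/81225
char-poly roots: 49 and 49/81225
κ = σ_max/σ_min = 7/(7/285) = 285.0000

285.0000


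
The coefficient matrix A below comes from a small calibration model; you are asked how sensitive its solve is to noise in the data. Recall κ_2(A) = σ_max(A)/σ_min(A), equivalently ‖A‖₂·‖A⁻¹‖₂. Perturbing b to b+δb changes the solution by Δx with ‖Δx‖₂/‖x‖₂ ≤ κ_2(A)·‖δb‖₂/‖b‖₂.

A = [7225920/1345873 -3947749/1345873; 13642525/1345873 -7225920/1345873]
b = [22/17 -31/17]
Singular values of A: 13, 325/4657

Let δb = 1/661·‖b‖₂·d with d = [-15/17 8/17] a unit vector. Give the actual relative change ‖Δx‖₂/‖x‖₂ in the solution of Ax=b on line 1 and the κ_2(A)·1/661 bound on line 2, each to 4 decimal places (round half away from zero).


0.0017
0.2818

largest singular value 13, smallest 325/4657
condition number: 13 ÷ (325/4657) = 186.2800
perturbation bound = 186.2800·1/661 = 0.2818
solve Ax = b  →  x = [-13.5542 -25.2507]
‖b‖₂ = 2.2361 and ‖x‖₂ = 28.6586
δb = ε·‖b‖·d = [-0.0030 0.0016]; solving A·Δx = δb gives ‖Δx‖ = 0.0485
realised ‖Δx‖/‖x‖ = 0.0017
tightness: 0.0017 against a bound of 0.2818 (unrounded ratio ≈ 0.0060)


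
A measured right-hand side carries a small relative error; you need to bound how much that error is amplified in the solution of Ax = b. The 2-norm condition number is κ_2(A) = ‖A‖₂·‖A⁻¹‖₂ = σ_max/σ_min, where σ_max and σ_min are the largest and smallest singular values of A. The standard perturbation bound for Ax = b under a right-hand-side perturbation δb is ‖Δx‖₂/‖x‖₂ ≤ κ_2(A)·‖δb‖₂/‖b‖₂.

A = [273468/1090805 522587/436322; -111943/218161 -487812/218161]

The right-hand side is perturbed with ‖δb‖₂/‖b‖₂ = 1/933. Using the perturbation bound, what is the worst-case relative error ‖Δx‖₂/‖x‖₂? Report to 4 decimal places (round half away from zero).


M = AᵀA = [1342787641/4117147225 1192010742/823429445; 1192010742/823429445 4238544505/658743556]. tr(M)=66231269/9796900, det(M)=28561/9796900
λ_max, λ_min = (66231269/9796900 ± √4385461756306761/95979249610000)/2 = 169/25, 169/391876
κ = σ_max/σ_min = (13/5)/(13/626) = 125.2000
perturbation bound = 125.2000·1/933 = 0.1342

0.1342


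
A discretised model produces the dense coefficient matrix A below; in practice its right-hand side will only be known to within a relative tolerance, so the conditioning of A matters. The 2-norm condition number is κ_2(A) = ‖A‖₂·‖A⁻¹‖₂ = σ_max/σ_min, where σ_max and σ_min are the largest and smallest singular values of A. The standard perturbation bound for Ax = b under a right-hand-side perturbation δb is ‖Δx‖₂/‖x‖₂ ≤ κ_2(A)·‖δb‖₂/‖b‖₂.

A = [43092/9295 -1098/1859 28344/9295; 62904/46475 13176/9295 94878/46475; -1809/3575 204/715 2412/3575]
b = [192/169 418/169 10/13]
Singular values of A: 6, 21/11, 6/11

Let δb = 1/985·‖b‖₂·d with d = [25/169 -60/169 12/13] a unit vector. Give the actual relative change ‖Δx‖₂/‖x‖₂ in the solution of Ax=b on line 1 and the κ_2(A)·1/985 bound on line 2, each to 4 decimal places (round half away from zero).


0.0048
0.0112

from the listed singular values, σ₁ = 6, σ_n = 6/11
condition number: 6 ÷ (6/11) = 11.0000
worst-case relative error ≤ 11.0000 × 1/985 = 0.0112
solve Ax = b  →  x = [-0.1105 0.8381 0.7029]
‖b‖₂ = 2.8284 and ‖x‖₂ = 1.0994
δb = ε·‖b‖·d = [0.0004 -0.0010 0.0027]; solving A·Δx = δb gives ‖Δx‖ = 0.0053
relative error = 0.0048
so the bound overstates the realised error by a factor of ≈ 2.3321 (computed from the unrounded values)


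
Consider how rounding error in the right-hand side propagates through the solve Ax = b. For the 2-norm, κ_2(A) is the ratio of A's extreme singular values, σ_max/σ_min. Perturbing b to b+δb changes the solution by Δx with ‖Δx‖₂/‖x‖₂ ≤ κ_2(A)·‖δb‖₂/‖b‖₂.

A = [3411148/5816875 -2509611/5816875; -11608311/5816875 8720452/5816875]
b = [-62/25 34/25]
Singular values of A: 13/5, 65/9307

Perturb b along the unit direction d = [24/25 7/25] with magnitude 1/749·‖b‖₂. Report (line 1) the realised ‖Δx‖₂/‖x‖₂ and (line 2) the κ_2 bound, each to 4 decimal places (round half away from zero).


from the listed singular values, σ₁ = 13/5, σ_n = 65/9307
κ = σ_max/σ_min = (13/5)/(65/9307) = 372.2800
bound on ‖Δx‖/‖x‖: κ·ε = 372.2800·1/749 = 0.4970
solve Ax = b  →  x = [-172.4369 -228.6338]
2-norm of b is 2.8284; of x, 286.3703
Δx = A⁻¹·δb where δb = 1/749·2.8284·d; ‖Δx‖ = 0.5407
relative error = 0.0019
tightness: 0.0019 against a bound of 0.4970 (unrounded ratio ≈ 0.0038)

0.0019
0.4970


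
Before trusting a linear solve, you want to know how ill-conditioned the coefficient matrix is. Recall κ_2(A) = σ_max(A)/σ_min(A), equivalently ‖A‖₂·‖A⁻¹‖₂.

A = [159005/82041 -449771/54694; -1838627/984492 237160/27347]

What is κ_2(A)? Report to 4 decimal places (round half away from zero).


form AᵀA = [203626409/28108944 -12545225/390402; -12545225/390402 12391561/86756] with trace 102890053/685584 and determinant 5764801/2742336
eigenvalues of AᵀA: λ = (tr ± √(tr²−4·det))/2 = 2401/16, 2401/171396
κ_2(A) = √(λ_max/λ_min) = √((2401/16) / (2401/171396)) = 103.5000

103.5000


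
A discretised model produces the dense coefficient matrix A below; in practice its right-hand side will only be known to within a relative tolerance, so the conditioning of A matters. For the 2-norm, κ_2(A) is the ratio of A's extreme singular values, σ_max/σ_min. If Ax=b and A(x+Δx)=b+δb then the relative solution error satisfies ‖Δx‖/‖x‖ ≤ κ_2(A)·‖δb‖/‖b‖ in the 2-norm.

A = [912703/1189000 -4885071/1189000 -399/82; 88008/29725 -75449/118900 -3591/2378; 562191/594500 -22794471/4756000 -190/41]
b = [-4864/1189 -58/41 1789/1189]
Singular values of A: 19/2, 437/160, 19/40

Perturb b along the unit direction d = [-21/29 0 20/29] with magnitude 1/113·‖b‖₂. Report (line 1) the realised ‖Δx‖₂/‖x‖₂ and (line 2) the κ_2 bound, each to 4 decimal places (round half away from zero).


from the listed singular values, σ₁ = 19/2, σ_n = 19/40
κ_2(A) = (19/2) / (19/40) = 20.0000
worst-case relative error ≤ 20.0000 × 1/113 = 0.1770
solve Ax = b  →  x = [1.3153 -5.8172 5.9601]
‖b‖ = 4.5826, ‖x‖ = 8.4316
Δx = A⁻¹·δb where δb = 1/113·4.5826·d; ‖Δx‖ = 0.0854
dividing the unrounded norms, ‖Δx‖/‖x‖ = 0.0101
realised/bound (from unrounded values) ≈ 0.0572

0.0101
0.1770


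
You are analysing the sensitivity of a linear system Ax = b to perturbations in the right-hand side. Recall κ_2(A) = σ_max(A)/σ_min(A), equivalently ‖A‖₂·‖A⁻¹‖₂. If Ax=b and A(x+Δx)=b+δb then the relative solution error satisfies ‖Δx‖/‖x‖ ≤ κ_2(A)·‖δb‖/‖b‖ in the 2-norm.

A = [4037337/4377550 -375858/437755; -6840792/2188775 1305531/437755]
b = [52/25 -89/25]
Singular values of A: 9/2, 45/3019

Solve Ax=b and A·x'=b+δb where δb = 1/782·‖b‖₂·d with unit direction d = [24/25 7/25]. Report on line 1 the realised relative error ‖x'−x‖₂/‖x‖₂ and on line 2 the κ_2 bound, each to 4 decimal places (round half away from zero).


σ_max = 9/2, σ_min = 45/3019
κ_2(A) = (9/2) / (45/3019) = 301.9000
κ_2(A)·‖δb‖/‖b‖ = 0.3861
solve Ax = b  →  x = [46.9119 47.9686]
2-norm of b is 4.1231; of x, 67.0948
δb = ε·‖b‖·d = [0.0051 0.0015]; solving A·Δx = δb gives ‖Δx‖ = 0.3537
realised ‖Δx‖/‖x‖ = 0.0053
realised/bound (from unrounded values) ≈ 0.0137

0.0053
0.3861


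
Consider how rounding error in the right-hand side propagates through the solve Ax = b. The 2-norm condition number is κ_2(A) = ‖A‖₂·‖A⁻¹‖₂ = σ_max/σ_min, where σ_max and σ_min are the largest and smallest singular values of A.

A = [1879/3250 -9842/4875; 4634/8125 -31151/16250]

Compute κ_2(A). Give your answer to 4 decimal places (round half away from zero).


M = AᵀA = [174161849/264062500 -447694576/198046875; -447694576/198046875 18419959609/2376562500]. tr(M)=15989933/1901250, det(M)=707281/380250000
λ_max, λ_min = (15989933/1901250 ± √63912765746116/903687890625)/2 = 841/100, 841/3802500
κ = σ_max/σ_min = (29/10)/(29/1950) = 195.0000

195.0000


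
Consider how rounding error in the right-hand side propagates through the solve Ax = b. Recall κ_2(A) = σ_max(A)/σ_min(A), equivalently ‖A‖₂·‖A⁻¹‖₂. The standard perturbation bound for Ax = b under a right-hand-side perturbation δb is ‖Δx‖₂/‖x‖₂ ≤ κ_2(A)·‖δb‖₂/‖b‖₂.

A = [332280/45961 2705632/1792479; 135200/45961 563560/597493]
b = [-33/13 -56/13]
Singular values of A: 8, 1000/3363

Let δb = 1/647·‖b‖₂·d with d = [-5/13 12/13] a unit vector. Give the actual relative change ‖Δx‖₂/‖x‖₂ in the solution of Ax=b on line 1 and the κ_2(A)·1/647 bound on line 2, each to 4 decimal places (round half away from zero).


σ_max = 8, σ_min = 1000/3363
κ_2(A) = 8 / (1000/3363) = 26.9040
κ_2(A)·‖δb‖/‖b‖ = 0.0416
solve Ax = b  →  x = [1.7269 -9.9527]
‖b‖ = 5.0000, ‖x‖ = 10.1014
re-solving with b+δb shifts x by Δx of norm 0.0260
relative error = 0.0026
tightness: 0.0026 against a bound of 0.0416 (unrounded ratio ≈ 0.0619)

0.0026
0.0416


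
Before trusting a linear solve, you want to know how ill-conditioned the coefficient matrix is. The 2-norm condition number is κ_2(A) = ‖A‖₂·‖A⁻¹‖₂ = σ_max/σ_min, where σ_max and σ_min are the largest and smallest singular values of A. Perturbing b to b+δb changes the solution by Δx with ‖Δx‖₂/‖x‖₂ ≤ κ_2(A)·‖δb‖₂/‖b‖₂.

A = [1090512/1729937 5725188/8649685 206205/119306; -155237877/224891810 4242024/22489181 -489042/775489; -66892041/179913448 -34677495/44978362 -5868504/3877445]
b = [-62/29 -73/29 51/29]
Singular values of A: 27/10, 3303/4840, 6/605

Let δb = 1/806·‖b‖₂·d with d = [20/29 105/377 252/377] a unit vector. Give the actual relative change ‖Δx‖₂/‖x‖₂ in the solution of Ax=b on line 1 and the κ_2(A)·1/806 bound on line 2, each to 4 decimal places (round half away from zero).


from the listed singular values, σ₁ = 27/10, σ_n = 6/605
κ_2(A) = (27/10) / (6/605) = 272.2500
bound on ‖Δx‖/‖x‖: κ·ε = 272.2500·1/806 = 0.3378
solve Ax = b  →  x = [64.3019 61.1428 -48.1046]
‖b‖ = 3.7417, ‖x‖ = 100.9318
δb = ε·‖b‖·d = [0.0032 0.0013 0.0031]; solving A·Δx = δb gives ‖Δx‖ = 0.4681
realised ‖Δx‖/‖x‖ = 0.0046
tightness: 0.0046 against a bound of 0.3378 (unrounded ratio ≈ 0.0137)

0.0046
0.3378


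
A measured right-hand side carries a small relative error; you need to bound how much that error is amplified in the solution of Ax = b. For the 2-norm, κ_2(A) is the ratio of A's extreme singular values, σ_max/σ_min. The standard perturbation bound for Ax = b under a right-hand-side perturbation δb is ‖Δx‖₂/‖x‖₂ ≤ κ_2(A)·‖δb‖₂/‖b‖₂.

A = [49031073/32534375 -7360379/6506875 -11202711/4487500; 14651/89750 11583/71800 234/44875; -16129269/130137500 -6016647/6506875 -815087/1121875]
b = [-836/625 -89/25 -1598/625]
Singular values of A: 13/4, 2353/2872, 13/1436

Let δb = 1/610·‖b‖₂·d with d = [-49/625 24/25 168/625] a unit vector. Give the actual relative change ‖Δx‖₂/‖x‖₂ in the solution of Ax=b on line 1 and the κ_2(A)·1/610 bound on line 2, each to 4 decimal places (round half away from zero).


largest singular value 13/4, smallest 13/1436
κ_2(A) = (13/4) / (13/1436) = 359.0000
bound on ‖Δx‖/‖x‖: κ·ε = 359.0000·1/610 = 0.5885
solve Ax = b  →  x = [-255.3916 244.9157 -264.6154]
‖b‖₂ = 4.5826 and ‖x‖₂ = 441.8483
re-solving with b+δb shifts x by Δx of norm 0.8298
relative error = 0.0019
realised/bound (from unrounded values) ≈ 0.0032

0.0019
0.5885


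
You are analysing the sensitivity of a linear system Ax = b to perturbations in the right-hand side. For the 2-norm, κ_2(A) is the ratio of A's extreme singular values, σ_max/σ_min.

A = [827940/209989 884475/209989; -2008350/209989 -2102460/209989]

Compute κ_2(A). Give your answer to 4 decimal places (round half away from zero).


278.5000

M = AᵀA = [27922806900/260919409 29318152500/260919409; 29318152500/260919409 30784817025/260919409]. tr(M)=69806925/310249, det(M)=202500/310249
λ_max, λ_min = (69806925/310249 ± √4872755476265625/96254442001)/2 = 225, 900/310249
σ_max=√225=15, σ_min=√(900/310249)=(30/557) → κ = 278.5000


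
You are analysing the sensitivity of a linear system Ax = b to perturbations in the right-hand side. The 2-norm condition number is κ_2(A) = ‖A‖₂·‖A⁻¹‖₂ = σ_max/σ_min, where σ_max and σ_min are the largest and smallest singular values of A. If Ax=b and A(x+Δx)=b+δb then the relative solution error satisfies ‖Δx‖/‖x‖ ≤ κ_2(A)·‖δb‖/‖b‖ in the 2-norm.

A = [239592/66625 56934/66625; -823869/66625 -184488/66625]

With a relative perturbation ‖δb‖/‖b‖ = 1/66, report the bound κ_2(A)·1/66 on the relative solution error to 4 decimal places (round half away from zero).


AᵀA = [28728369/173225 258552/6929; 258552/6929 1454724/173225]; tr = 736173/4225, det = 39204/105625
eigenvalues of AᵀA: λ = (tr ± √(tr²−4·det))/2 = 4356/25, 9/4225
σ_max=√(4356/25)=(66/5), σ_min=√(9/4225)=(3/65) → κ = 286.0000
κ_2(A)·‖δb‖/‖b‖ = 4.3333

4.3333


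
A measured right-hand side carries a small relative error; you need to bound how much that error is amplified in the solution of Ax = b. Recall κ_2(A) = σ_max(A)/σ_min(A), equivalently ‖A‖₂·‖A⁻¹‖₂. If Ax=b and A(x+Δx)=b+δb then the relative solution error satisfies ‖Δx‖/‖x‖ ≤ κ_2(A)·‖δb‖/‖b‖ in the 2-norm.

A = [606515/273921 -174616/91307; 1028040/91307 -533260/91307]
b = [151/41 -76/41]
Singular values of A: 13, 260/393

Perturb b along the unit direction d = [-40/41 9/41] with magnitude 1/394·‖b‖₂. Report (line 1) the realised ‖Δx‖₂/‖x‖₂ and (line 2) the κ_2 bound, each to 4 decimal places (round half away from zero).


largest singular value 13, smallest 260/393
κ_2(A) = 13 / (260/393) = 19.6500
κ_2(A)·‖δb‖/‖b‖ = 0.0499
solve Ax = b  →  x = [-2.9131 -5.2986]
‖b‖ = 4.1231, ‖x‖ = 6.0466
with δb = [-0.0102 0.0023], A·Δx = δb → ‖Δx‖ = 0.0158
dividing the unrounded norms, ‖Δx‖/‖x‖ = 0.0026
realised/bound (from unrounded values) ≈ 0.0525

0.0026
0.0499


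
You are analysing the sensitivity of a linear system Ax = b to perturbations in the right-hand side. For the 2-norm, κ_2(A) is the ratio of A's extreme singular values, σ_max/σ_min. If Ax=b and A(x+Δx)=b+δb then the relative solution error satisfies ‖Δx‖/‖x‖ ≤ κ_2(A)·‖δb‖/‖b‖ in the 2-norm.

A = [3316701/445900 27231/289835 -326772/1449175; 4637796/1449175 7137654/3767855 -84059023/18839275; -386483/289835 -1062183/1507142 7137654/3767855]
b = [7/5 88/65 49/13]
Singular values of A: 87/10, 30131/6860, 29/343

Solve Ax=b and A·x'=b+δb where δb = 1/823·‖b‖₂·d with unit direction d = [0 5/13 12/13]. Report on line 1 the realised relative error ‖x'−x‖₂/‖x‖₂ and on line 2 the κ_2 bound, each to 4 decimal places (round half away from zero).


0.0013
0.1250

largest singular value 87/10, smallest 29/343
condition number: (87/10) ÷ (29/343) = 102.9000
bound on ‖Δx‖/‖x‖: κ·ε = 102.9000·1/823 = 0.1250
solve Ax = b  →  x = [0.1937 43.6073 18.3495]
‖b‖ = 4.2426, ‖x‖ = 47.3110
with δb = [0.0000 0.0020 0.0048], A·Δx = δb → ‖Δx‖ = 0.0610
relative error = 0.0013
so the bound overstates the realised error by a factor of ≈ 97.0165 (computed from the unrounded values)


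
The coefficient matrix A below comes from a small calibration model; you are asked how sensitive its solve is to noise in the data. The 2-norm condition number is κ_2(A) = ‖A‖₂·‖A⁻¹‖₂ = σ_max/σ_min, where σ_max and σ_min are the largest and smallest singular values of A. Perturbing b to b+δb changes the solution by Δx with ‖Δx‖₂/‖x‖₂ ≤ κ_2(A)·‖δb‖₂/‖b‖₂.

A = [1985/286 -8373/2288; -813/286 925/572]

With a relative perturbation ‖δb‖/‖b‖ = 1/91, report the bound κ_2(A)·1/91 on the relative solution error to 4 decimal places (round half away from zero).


AᵀA = [13613/242 -116145/3872; -116145/3872 495841/30976]; tr = 2238305/30976, det = 83521/123904
char-poly roots: 289/4 and 289/30976
σ_max=√(289/4)=(17/2), σ_min=√(289/30976)=(17/176) → κ = 88.0000
bound on ‖Δx‖/‖x‖: κ·ε = 88.0000·1/91 = 0.9670

0.9670
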